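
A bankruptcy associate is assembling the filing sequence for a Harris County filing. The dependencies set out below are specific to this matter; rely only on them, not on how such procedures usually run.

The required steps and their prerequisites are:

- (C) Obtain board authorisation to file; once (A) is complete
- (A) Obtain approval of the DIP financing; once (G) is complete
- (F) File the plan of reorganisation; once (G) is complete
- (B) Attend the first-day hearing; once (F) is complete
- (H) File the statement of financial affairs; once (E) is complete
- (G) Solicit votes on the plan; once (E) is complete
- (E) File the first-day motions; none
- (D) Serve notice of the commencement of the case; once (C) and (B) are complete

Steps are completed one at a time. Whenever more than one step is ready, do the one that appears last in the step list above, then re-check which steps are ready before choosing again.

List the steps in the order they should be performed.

(E), (G), (H), (F), (B), (A), (C), (D)

Only (E) has no prerequisites, so it is first.
Now (G) and (H) have their prerequisites met. (G) is listed later, so (G) next.
(F) and (A) now also ready, so the ready set is {(H), (F), (A)}; (H) is listed later → (H).
Now (F) and (A) have their prerequisites met. (F) is listed later, so (F) next.
(B) now also ready, so the ready set is {(B), (A)}; (B) is listed later → (B).
(A) is the only step now ready → (A).
(C) needed (A), now all done → (C).
Next only (D) has its prerequisites met → (D).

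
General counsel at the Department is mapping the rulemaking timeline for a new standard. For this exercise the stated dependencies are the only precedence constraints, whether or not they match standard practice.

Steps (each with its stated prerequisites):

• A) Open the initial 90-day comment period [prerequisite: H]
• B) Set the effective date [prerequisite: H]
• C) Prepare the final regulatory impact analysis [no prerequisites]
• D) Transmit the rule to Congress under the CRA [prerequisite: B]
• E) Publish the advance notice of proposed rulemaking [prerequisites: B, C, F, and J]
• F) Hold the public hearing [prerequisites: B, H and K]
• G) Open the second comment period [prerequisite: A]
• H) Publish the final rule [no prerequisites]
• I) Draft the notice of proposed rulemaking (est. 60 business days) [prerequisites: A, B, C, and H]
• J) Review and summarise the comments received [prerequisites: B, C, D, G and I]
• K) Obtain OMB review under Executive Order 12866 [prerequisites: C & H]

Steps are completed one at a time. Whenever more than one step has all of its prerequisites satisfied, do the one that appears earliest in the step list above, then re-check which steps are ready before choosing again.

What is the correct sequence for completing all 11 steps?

Nothing is required for C and H. C is listed earlier → C first.
H is the only step now ready → H.
A, B and K are all available; A is listed earlier → A.
G now also ready, so the ready set is {B, G, K}; B is listed earlier → B.
Now D, G, I and K have their prerequisites met. D is listed earlier, so D next.
G, I and K are all available; G is listed earlier → G.
Ready: I and K. I is listed earlier → I.
Ready: J and K. J is listed earlier → J.
K needed C and H, now all done → K.
F is the only step now ready → F.
E needed B, C, F and J, now all done → E.

C, H, A, B, D, G, I, J, K, F, E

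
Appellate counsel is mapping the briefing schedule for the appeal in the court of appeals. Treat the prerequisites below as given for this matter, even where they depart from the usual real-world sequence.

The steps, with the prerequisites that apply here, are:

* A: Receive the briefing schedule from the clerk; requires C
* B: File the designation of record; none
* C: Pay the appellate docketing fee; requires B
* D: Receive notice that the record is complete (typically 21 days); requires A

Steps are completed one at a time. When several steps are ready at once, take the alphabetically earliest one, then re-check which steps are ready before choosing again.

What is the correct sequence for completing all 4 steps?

Only B has no prerequisites, so it is first.
C needed B, now all done → C.
A needed C, now all done → A.
D is the only step now ready → D.

B, C, A, D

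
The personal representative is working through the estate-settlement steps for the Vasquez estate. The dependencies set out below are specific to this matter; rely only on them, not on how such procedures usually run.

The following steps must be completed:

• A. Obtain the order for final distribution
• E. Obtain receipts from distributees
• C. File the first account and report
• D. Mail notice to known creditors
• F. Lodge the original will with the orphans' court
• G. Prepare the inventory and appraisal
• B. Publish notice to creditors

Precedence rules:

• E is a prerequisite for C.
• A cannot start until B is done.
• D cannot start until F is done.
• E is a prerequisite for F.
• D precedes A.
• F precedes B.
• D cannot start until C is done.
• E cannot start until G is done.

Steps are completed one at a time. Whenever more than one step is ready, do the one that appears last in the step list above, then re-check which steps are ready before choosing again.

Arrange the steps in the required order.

G, E, F, B, C, D, A

Only G has no prerequisites, so it is first.
E needed G, now all done → E.
F and C are both available; F is listed later → F.
B and C are both available; B is listed later → B.
Next only C has its prerequisites met → C.
D is the only step now ready → D.
Next only A has its prerequisites met → A.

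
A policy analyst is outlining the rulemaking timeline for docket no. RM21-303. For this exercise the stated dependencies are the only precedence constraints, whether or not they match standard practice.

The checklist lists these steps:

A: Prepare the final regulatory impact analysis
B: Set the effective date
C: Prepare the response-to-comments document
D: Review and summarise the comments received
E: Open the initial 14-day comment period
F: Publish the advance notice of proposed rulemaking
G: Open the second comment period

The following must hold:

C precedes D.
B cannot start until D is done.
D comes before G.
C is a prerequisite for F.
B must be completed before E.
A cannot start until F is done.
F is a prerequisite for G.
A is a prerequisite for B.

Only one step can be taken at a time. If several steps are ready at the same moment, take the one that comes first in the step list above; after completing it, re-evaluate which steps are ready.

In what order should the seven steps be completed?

C is the only step with nothing outstanding, so it goes first.
Now D and F have their prerequisites met. D is listed earlier, so D next.
F is the only step now ready → F.
A and G are both available; A is listed earlier → A.
B now also ready, so the ready set is {B, G}; B is listed earlier → B.
E and G are both available; E is listed earlier → E.
Next only G has its prerequisites met → G.

C D F A B E G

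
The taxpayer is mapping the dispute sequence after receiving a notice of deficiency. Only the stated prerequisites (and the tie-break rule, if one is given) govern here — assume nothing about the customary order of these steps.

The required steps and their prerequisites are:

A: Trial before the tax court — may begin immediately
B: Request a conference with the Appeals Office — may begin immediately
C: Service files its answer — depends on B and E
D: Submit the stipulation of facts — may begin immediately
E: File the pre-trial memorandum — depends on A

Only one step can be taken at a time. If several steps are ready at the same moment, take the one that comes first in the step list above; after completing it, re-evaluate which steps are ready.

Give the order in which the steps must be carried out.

A, B, D, E, C

A, B and D have no prerequisites; A is listed earlier, so A is first.
Ready: B, D and E. B is listed earlier → B.
Now D and E have their prerequisites met. D is listed earlier, so D next.
E needed A, now all done → E.
Next only C has its prerequisites met → C.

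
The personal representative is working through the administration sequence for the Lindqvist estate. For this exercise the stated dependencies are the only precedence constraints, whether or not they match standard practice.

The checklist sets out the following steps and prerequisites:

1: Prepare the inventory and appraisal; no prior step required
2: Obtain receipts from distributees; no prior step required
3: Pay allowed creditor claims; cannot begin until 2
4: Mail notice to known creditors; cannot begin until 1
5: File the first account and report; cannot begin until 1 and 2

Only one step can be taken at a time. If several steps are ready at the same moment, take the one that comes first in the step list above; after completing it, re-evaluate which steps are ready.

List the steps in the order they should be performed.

1 2 3 4 5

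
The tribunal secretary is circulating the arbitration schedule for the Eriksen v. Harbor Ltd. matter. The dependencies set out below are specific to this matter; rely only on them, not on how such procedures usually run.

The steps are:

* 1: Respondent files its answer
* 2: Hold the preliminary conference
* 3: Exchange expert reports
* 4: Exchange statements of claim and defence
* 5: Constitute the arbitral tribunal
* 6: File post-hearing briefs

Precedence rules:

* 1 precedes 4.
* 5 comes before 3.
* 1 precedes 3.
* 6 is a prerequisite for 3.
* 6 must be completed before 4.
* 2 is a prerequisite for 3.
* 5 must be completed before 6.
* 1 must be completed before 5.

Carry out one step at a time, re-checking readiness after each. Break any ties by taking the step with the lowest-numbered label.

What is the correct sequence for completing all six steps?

1 → 2 → 5 → 6 → 3 → 4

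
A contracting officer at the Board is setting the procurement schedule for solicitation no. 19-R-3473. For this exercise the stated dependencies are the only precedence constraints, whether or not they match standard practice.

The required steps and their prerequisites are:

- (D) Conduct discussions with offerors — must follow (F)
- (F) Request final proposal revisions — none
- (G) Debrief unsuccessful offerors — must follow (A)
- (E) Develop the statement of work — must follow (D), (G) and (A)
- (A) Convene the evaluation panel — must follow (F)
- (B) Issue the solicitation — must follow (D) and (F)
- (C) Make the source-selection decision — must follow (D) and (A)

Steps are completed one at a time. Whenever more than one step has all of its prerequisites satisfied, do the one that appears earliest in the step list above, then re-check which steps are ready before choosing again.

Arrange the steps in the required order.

(F) → (D) → (A) → (G) → (E) → (B) → (C)

Only (F) has no prerequisites, so it is first.
Ready: (D) and (A). (D) is listed earlier → (D).
Now (A) and (B) have their prerequisites met. (A) is listed earlier, so (A) next.
(G), (B) and (C) are all available; (G) is listed earlier → (G).
(E), (B) and (C) are all available; (E) is listed earlier → (E).
Ready: (B) and (C). (B) is listed earlier → (B).
(C) is the only step now ready → (C).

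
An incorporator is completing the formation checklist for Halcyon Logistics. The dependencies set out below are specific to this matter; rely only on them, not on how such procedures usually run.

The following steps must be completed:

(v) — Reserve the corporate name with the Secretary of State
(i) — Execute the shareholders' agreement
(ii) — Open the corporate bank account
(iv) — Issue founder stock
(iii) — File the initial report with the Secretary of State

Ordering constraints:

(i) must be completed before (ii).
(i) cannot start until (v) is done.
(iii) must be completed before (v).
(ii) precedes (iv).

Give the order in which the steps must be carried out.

(iii) → (v) → (i) → (ii) → (iv)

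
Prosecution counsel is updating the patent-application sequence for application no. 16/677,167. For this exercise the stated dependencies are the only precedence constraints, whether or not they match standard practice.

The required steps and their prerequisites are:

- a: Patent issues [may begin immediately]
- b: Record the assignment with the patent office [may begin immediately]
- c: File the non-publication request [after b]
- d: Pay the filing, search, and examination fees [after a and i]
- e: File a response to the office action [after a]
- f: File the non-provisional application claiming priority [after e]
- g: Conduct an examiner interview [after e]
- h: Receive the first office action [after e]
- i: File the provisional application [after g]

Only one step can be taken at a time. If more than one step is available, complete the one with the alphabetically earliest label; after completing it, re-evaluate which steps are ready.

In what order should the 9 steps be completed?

Nothing is required for a and b. a has the earlier label → a first.
e now also ready, so the ready set is {b, e}; b has the earlier label → b.
c now also ready, so the ready set is {c, e}; c has the earlier label → c.
e needed a, now all done → e.
f, g and h are all available; f has the earlier label → f.
g and h are both available; g has the earlier label → g.
h and i are both available; h has the earlier label → h.
i needed g, now all done → i.
d needed a and i, now all done → d.

a → b → c → e → f → g → h → i → d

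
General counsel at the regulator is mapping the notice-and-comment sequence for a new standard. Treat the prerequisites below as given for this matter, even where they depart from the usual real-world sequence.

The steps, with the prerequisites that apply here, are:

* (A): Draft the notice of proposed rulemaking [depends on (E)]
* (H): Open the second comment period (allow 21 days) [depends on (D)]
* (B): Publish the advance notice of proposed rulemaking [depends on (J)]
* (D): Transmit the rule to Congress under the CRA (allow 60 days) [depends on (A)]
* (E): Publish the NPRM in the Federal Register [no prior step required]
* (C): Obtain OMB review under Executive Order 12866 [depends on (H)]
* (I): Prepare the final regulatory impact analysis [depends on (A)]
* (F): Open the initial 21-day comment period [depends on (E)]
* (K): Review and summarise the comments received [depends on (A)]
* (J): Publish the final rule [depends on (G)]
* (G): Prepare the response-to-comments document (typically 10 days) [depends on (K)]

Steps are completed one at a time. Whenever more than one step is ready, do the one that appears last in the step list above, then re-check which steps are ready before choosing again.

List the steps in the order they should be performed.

(E) has no prerequisites → (E) first.
(F) and (A) are both available; (F) is listed later → (F).
Next only (A) has its prerequisites met → (A).
(K), (I) and (D) are all available; (K) is listed later → (K).
Now (G), (I) and (D) have their prerequisites met. (G) is listed later, so (G) next.
(J) now also ready, so the ready set is {(J), (I), (D)}; (J) is listed later → (J).
Now (I), (D) and (B) have their prerequisites met. (I) is listed later, so (I) next.
(D) and (B) are both available; (D) is listed later → (D).
(B) and (H) are both available; (B) is listed later → (B).
That leaves (H) as the only ready step → (H).
That leaves (C) as the only ready step → (C).

(E) (F) (A) (K) (G) (J) (I) (D) (B) (H) (C)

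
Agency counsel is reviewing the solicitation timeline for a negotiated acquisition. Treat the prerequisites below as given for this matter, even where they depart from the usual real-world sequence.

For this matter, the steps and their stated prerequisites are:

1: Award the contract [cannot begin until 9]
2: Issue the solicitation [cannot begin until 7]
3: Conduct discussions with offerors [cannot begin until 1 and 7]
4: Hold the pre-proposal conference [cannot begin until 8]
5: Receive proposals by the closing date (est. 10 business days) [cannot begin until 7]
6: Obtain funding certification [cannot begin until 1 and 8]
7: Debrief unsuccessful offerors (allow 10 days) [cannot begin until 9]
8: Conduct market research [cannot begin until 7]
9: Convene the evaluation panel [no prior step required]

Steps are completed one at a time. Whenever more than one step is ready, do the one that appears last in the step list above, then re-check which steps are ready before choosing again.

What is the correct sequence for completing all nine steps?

9 7 8 5 4 2 1 6 3

9 is the only step with nothing outstanding, so it goes first.
Now 7 and 1 have their prerequisites met. 7 is listed later, so 7 next.
8, 5 and 2 now also ready, so the ready set is {8, 5, 2, 1}; 8 is listed later → 8.
Ready: 5, 4, 2 and 1. 5 is listed later → 5.
Ready: 4, 2 and 1. 4 is listed later → 4.
2 and 1 are both available; 2 is listed later → 2.
1 is the only step now ready → 1.
Now 6 and 3 have their prerequisites met. 6 is listed later, so 6 next.
3 is the only step now ready → 3.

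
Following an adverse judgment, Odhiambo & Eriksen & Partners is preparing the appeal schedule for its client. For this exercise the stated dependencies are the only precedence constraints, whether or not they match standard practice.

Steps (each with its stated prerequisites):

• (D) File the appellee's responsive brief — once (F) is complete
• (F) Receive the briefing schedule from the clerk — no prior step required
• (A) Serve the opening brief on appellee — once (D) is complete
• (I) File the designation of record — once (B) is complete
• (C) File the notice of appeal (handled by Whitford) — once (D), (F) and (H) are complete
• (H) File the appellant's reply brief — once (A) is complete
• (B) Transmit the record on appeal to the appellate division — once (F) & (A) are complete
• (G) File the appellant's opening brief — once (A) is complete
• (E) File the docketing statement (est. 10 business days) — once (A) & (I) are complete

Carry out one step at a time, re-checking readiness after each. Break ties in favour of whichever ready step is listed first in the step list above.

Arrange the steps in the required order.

Only (F) has no prerequisites, so it is first.
(D) needed (F), now all done → (D).
Next only (A) has its prerequisites met → (A).
Now (H), (B) and (G) have their prerequisites met. (H) is listed earlier, so (H) next.
(C) now also ready, so the ready set is {(C), (B), (G)}; (C) is listed earlier → (C).
(B) and (G) are both available; (B) is listed earlier → (B).
Ready: (I) and (G). (I) is listed earlier → (I).
(E) now also ready, so the ready set is {(G), (E)}; (G) is listed earlier → (G).
(E) needed (A) and (I), now all done → (E).

(F), (D), (A), (H), (C), (B), (I), (G), (E)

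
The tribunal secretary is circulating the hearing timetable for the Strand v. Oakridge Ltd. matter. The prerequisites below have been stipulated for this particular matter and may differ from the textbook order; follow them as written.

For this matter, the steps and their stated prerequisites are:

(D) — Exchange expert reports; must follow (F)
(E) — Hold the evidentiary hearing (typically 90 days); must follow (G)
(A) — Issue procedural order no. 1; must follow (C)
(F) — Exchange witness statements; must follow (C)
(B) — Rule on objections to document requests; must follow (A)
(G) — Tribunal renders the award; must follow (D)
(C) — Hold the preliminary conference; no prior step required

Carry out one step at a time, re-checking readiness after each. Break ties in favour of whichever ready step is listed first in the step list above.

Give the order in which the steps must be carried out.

(C) is the only step with nothing outstanding, so it goes first.
Ready: (A) and (F). (A) is listed earlier → (A).
Now (F) and (B) have their prerequisites met. (F) is listed earlier, so (F) next.
Ready: (D) and (B). (D) is listed earlier → (D).
(B) and (G) are both available; (B) is listed earlier → (B).
Next only (G) has its prerequisites met → (G).
Next only (E) has its prerequisites met → (E).

(C), (A), (F), (D), (B), (G), (E)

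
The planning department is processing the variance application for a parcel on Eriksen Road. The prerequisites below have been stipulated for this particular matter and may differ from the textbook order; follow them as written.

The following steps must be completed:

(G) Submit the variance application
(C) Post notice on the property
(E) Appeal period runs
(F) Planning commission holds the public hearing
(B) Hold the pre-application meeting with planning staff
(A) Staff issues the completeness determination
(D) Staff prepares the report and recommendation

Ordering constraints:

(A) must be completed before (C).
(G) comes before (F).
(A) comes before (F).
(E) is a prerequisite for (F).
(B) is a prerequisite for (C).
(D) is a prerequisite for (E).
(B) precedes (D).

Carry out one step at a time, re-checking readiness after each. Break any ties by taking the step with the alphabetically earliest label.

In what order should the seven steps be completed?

(A) → (B) → (C) → (D) → (E) → (G) → (F)

Nothing is required for (A), (B) and (G). (A) has the earlier label → (A) first.
(B) and (G) are both available; (B) has the earlier label → (B).
Ready: (C), (D) and (G). (C) has the earlier label → (C).
Ready: (D) and (G). (D) has the earlier label → (D).
Ready: (E) and (G). (E) has the earlier label → (E).
(G) is the only step now ready → (G).
(F) is the only step now ready → (F).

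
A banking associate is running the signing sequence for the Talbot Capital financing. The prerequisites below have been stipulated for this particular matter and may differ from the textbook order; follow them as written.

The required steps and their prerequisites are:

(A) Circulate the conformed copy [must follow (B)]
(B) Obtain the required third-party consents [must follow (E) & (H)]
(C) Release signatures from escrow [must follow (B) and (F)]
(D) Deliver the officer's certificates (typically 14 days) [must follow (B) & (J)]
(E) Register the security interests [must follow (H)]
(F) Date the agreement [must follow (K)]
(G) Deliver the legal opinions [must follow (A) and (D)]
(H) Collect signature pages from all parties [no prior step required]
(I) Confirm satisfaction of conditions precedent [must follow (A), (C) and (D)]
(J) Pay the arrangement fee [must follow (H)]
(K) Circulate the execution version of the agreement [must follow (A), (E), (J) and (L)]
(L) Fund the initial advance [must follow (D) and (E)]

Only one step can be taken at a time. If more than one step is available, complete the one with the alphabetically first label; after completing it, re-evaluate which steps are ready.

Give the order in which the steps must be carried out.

(H) has no prerequisites → (H) first.
(E) and (J) are both available; (E) has the earlier label → (E).
(B) now also ready, so the ready set is {(B), (J)}; (B) has the earlier label → (B).
(A) now also ready, so the ready set is {(A), (J)}; (A) has the earlier label → (A).
(J) is the only step now ready → (J).
That leaves (D) as the only ready step → (D).
Ready: (G) and (L). (G) has the earlier label → (G).
That leaves (L) as the only ready step → (L).
(K) needed (A), (E), (J) and (L), now all done → (K).
(F) is the only step now ready → (F).
(C) needed (B) and (F), now all done → (C).
(I) is the only step now ready → (I).

(H) (E) (B) (A) (J) (D) (G) (L) (K) (F) (C) (I)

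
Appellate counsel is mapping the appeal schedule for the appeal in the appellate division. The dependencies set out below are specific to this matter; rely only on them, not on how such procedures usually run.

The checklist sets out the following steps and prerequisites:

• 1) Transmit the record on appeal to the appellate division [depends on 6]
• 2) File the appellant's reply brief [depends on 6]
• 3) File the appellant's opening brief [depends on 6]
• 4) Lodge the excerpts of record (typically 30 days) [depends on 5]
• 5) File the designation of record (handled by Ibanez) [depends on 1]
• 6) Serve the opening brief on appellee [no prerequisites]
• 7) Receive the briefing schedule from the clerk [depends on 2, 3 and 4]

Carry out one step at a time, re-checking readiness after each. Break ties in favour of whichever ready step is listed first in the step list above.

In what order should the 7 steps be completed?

6 is the only step with nothing outstanding, so it goes first.
Ready: 1, 2 and 3. 1 is listed earlier → 1.
5 now also ready, so the ready set is {2, 3, 5}; 2 is listed earlier → 2.
Now 3 and 5 have their prerequisites met. 3 is listed earlier, so 3 next.
That leaves 5 as the only ready step → 5.
That leaves 4 as the only ready step → 4.
7 needed 2, 3 and 4, now all done → 7.

6 1 2 3 5 4 7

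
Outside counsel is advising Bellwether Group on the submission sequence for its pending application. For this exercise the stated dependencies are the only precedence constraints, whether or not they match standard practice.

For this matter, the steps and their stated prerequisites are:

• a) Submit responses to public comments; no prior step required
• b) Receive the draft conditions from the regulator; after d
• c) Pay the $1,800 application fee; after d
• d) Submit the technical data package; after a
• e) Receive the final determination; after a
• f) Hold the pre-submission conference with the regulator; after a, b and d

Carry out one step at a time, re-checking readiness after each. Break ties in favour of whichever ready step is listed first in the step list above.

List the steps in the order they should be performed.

a is the only step with nothing outstanding, so it goes first.
Now d and e have their prerequisites met. d is listed earlier, so d next.
Ready: b, c and e. b is listed earlier → b.
c, e and f are all available; c is listed earlier → c.
Now e and f have their prerequisites met. e is listed earlier, so e next.
f is the only step now ready → f.

a d b c e f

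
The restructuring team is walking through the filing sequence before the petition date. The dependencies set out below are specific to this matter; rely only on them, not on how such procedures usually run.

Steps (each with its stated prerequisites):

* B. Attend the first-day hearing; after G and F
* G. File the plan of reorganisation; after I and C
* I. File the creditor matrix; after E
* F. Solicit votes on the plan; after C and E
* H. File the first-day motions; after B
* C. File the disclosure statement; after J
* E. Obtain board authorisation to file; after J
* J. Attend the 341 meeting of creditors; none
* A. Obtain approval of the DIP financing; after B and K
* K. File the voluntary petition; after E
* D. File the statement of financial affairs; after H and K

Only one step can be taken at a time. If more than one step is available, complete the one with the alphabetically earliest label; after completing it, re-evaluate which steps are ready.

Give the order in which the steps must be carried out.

Only J has no prerequisites, so it is first.
Now C and E have their prerequisites met. C has the earlier label, so C next.
That leaves E as the only ready step → E.
Now F, I and K have their prerequisites met. F has the earlier label, so F next.
Now I and K have their prerequisites met. I has the earlier label, so I next.
Now G and K have their prerequisites met. G has the earlier label, so G next.
Ready: B and K. B has the earlier label → B.
H now also ready, so the ready set is {H, K}; H has the earlier label → H.
K is the only step now ready → K.
A and D are both available; A has the earlier label → A.
D needed H and K, now all done → D.

J → C → E → F → I → G → B → H → K → A → D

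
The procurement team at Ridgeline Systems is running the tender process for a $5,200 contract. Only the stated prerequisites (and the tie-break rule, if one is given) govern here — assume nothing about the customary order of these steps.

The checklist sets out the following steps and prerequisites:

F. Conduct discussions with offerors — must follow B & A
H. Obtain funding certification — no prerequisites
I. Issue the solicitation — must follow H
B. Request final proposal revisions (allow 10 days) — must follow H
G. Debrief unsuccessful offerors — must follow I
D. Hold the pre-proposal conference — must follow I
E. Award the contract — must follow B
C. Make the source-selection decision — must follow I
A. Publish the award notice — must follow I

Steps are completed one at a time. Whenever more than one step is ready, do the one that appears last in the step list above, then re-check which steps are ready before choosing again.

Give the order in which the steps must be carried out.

H → B → E → I → A → C → D → G → F

H has no prerequisites → H first.
B and I are both available; B is listed later → B.
Now E and I have their prerequisites met. E is listed later, so E next.
I needed H, now all done → I.
A, C, D and G are all available; A is listed later → A.
F now also ready, so the ready set is {C, D, G, F}; C is listed later → C.
D, G and F are all available; D is listed later → D.
Now G and F have their prerequisites met. G is listed later, so G next.
That leaves F as the only ready step → F.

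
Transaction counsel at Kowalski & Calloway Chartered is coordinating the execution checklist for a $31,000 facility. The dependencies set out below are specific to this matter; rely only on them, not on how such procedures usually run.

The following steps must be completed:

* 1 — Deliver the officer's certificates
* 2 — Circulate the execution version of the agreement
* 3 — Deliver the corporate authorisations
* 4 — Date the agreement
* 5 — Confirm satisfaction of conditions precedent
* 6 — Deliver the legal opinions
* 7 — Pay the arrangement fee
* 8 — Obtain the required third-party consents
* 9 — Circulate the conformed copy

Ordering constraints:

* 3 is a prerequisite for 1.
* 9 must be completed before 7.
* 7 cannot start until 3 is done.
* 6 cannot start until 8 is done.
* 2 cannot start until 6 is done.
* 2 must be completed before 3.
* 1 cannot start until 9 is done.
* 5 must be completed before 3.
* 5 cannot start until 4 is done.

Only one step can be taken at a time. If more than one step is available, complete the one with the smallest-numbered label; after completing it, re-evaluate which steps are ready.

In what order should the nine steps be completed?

Nothing is required for 4, 8 and 9. 4 has the earlier label → 4 first.
5 now also ready, so the ready set is {5, 8, 9}; 5 has the earlier label → 5.
8 and 9 are both available; 8 has the earlier label → 8.
6 now also ready, so the ready set is {6, 9}; 6 has the earlier label → 6.
2 now also ready, so the ready set is {2, 9}; 2 has the earlier label → 2.
Ready: 3 and 9. 3 has the earlier label → 3.
Next only 9 has its prerequisites met → 9.
1 and 7 are both available; 1 has the earlier label → 1.
7 needed 3 and 9, now all done → 7.

4, 5, 8, 6, 2, 3, 9, 1, 7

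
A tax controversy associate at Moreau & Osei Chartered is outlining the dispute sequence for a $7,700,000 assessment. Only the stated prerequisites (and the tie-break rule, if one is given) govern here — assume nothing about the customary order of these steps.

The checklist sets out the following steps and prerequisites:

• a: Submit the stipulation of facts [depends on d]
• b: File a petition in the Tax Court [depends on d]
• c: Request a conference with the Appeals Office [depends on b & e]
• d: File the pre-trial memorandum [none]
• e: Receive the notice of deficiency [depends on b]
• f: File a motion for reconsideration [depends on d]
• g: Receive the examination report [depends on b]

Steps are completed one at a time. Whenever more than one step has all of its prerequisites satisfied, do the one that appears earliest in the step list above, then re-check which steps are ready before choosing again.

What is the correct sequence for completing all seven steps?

d a b e c f g

Only d has no prerequisites, so it is first.
Now a, b and f have their prerequisites met. a is listed earlier, so a next.
Now b and f have their prerequisites met. b is listed earlier, so b next.
e, f and g are all available; e is listed earlier → e.
Ready: c, f and g. c is listed earlier → c.
Now f and g have their prerequisites met. f is listed earlier, so f next.
g is the only step now ready → g.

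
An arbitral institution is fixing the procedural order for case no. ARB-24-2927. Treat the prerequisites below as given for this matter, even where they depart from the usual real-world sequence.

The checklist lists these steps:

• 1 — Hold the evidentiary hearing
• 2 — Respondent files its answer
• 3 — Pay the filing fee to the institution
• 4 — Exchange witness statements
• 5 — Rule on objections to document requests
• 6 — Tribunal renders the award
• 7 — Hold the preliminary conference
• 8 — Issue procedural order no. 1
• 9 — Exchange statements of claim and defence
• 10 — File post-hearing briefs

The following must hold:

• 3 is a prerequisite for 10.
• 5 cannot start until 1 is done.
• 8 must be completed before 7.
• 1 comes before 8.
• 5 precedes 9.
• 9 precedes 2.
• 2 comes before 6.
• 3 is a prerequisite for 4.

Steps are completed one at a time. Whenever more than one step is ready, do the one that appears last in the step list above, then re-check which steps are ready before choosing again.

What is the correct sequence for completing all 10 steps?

3, 10, 4, 1, 8, 7, 5, 9, 2, 6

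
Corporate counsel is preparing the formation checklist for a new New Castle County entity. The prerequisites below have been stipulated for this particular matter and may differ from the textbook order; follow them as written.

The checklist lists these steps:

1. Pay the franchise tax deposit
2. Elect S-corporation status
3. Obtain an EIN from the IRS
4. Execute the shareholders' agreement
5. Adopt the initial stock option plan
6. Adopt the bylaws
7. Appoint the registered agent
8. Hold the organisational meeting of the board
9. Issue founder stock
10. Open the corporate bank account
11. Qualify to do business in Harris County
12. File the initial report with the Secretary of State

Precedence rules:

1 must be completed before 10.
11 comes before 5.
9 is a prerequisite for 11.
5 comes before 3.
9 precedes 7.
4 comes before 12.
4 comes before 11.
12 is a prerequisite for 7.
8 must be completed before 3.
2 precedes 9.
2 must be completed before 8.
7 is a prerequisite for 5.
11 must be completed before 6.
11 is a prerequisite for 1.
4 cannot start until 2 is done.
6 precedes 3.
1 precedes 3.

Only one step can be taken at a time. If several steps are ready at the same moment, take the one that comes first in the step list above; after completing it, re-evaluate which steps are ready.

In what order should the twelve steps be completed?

2 has no prerequisites → 2 first.
Ready: 4, 8 and 9. 4 is listed earlier → 4.
Now 8, 9 and 12 have their prerequisites met. 8 is listed earlier, so 8 next.
Ready: 9 and 12. 9 is listed earlier → 9.
Ready: 11 and 12. 11 is listed earlier → 11.
1 and 6 now also ready, so the ready set is {1, 6, 12}; 1 is listed earlier → 1.
Now 6, 10 and 12 have their prerequisites met. 6 is listed earlier, so 6 next.
Ready: 10 and 12. 10 is listed earlier → 10.
Next only 12 has its prerequisites met → 12.
7 needed 9 and 12, now all done → 7.
5 is the only step now ready → 5.
That leaves 3 as the only ready step → 3.

2 → 4 → 8 → 9 → 11 → 1 → 6 → 10 → 12 → 7 → 5 → 3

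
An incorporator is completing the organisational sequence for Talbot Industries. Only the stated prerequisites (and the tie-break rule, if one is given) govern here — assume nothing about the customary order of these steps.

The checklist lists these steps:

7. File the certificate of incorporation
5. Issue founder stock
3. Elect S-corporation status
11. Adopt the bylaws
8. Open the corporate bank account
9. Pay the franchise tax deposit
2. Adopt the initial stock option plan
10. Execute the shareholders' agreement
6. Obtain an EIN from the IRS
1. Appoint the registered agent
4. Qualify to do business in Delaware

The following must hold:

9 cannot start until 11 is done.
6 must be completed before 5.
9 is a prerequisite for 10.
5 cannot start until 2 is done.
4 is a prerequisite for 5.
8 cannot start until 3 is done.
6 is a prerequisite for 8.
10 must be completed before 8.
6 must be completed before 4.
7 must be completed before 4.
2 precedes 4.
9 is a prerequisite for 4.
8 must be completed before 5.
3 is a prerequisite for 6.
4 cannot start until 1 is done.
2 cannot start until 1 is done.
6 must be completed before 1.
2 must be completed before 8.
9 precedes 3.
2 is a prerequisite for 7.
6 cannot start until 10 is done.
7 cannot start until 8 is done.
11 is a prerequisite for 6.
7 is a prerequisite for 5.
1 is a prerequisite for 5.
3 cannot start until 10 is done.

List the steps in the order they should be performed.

Only 11 has no prerequisites, so it is first.
9 needed 11, now all done → 9.
Next only 10 has its prerequisites met → 10.
3 is the only step now ready → 3.
6 needed 3, 11 and 10, now all done → 6.
1 is the only step now ready → 1.
That leaves 2 as the only ready step → 2.
Next only 8 has its prerequisites met → 8.
Next only 7 has its prerequisites met → 7.
That leaves 4 as the only ready step → 4.
5 is the only step now ready → 5.

11, 9, 10, 3, 6, 1, 2, 8, 7, 4, 5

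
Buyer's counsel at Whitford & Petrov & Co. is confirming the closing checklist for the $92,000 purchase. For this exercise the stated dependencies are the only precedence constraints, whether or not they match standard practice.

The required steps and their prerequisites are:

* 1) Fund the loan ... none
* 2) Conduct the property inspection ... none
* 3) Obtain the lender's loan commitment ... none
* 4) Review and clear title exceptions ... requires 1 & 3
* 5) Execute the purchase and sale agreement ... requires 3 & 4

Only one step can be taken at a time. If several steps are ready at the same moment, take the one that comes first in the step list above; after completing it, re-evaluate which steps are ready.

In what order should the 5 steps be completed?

1 → 2 → 3 → 4 → 5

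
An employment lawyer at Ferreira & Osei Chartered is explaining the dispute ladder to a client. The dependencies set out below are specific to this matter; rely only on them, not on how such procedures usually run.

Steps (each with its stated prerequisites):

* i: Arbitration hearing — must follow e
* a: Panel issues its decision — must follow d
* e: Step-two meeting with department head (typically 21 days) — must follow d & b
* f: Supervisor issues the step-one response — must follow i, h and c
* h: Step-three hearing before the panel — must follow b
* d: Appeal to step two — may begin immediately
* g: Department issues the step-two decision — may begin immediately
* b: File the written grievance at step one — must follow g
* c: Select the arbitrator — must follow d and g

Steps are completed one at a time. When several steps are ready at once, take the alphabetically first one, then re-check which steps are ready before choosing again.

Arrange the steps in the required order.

d and g have no prerequisites; d has the earlier label, so d is first.
a now also ready, so the ready set is {a, g}; a has the earlier label → a.
That leaves g as the only ready step → g.
Ready: b and c. b has the earlier label → b.
c, e and h are all available; c has the earlier label → c.
Ready: e and h. e has the earlier label → e.
i now also ready, so the ready set is {h, i}; h has the earlier label → h.
i needed e, now all done → i.
f needed c, h and i, now all done → f.

d a g b c e h i f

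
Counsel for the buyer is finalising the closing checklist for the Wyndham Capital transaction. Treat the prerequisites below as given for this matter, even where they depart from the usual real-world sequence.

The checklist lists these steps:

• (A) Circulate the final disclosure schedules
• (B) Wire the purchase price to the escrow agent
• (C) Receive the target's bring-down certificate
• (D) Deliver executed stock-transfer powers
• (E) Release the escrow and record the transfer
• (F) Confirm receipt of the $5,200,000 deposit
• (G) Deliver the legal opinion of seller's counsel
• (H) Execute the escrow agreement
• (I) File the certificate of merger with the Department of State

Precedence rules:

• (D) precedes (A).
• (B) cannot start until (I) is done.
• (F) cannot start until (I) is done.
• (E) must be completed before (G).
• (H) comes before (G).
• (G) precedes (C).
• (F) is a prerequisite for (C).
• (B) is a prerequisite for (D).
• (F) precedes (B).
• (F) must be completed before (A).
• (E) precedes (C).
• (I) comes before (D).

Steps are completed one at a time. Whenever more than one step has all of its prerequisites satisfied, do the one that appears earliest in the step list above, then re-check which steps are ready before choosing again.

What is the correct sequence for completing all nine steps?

(E), (H), (G), (I), (F), (B), (C), (D), (A)

Nothing is required for (E), (H) and (I). (E) is listed earlier → (E) first.
(H) and (I) are both available; (H) is listed earlier → (H).
Now (G) and (I) have their prerequisites met. (G) is listed earlier, so (G) next.
(I) is the only step now ready → (I).
That leaves (F) as the only ready step → (F).
(B) and (C) are both available; (B) is listed earlier → (B).
Ready: (C) and (D). (C) is listed earlier → (C).
(D) is the only step now ready → (D).
(A) needed (D) and (F), now all done → (A).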